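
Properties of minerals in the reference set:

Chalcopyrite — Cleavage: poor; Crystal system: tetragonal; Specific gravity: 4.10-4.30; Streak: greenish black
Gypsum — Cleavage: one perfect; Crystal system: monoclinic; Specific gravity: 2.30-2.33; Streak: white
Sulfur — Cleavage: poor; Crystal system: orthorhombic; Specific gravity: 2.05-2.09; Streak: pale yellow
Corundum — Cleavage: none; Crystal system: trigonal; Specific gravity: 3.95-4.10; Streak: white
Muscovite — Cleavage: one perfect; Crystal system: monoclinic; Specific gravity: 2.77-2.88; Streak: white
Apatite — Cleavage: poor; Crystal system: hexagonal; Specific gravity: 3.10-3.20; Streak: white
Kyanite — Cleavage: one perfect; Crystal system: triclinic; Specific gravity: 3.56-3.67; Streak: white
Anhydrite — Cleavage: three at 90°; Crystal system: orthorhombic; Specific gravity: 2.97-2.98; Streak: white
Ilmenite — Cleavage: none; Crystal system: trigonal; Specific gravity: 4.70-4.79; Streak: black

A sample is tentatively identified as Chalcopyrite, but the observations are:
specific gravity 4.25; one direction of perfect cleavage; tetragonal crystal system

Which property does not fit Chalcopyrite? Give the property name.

Specific gravity 4.25: Chalcopyrite has SG 4.10-4.30 — within range.
One direction of perfect cleavage: Chalcopyrite has cleavage poor — outside the reference range.
Tetragonal crystal system: Chalcopyrite has tetragonal system — within range.
Everything matches except the cleavage.

cleavage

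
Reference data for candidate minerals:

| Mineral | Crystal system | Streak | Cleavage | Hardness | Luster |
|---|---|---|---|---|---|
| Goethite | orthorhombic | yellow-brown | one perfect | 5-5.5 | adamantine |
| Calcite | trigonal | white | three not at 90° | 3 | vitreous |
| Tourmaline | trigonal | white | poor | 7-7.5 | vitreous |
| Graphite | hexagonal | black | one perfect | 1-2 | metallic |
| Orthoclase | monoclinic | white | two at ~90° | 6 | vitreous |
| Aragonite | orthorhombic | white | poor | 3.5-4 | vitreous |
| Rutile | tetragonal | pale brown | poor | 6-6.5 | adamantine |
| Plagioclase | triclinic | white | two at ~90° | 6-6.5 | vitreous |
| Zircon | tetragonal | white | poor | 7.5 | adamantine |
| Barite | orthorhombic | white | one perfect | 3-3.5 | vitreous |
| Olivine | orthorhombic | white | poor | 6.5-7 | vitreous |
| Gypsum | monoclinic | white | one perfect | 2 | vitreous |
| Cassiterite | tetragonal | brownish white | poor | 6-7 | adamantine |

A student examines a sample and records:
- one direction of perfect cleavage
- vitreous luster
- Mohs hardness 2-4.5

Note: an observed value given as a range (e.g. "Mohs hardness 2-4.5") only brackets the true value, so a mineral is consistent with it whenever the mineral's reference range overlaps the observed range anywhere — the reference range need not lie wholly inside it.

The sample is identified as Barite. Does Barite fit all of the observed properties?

One direction of perfect cleavage — matches Barite (cleavage one perfect).
Vitreous luster — matches Barite (vitreous luster).
Mohs hardness 2-4.5 — matches Barite (hardness 3-3.5).
Nothing contradicts Barite.

Yes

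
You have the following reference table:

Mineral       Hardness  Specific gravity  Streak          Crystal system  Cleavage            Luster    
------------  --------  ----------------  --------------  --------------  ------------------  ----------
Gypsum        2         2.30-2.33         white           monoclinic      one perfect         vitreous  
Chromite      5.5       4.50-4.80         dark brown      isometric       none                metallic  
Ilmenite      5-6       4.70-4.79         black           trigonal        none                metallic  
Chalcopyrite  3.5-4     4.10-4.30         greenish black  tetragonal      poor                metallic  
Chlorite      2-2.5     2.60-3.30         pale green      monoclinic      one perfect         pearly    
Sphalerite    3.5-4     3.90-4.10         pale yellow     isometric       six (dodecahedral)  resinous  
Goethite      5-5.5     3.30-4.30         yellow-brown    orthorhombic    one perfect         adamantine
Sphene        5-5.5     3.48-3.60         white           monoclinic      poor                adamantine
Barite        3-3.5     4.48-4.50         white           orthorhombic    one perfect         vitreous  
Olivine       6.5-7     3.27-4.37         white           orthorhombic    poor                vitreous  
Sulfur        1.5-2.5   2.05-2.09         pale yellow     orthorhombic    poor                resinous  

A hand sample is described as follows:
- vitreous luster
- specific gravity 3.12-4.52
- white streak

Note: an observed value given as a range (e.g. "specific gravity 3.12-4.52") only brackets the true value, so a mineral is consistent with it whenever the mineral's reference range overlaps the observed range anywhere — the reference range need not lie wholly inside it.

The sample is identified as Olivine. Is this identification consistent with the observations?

Vitreous luster — fits Olivine (vitreous luster).
Specific gravity 3.12-4.52 — fits Olivine (SG 3.27-4.37).
White streak — fits Olivine (white streak).
Every observed property is compatible with the reference values for Olivine.

Yes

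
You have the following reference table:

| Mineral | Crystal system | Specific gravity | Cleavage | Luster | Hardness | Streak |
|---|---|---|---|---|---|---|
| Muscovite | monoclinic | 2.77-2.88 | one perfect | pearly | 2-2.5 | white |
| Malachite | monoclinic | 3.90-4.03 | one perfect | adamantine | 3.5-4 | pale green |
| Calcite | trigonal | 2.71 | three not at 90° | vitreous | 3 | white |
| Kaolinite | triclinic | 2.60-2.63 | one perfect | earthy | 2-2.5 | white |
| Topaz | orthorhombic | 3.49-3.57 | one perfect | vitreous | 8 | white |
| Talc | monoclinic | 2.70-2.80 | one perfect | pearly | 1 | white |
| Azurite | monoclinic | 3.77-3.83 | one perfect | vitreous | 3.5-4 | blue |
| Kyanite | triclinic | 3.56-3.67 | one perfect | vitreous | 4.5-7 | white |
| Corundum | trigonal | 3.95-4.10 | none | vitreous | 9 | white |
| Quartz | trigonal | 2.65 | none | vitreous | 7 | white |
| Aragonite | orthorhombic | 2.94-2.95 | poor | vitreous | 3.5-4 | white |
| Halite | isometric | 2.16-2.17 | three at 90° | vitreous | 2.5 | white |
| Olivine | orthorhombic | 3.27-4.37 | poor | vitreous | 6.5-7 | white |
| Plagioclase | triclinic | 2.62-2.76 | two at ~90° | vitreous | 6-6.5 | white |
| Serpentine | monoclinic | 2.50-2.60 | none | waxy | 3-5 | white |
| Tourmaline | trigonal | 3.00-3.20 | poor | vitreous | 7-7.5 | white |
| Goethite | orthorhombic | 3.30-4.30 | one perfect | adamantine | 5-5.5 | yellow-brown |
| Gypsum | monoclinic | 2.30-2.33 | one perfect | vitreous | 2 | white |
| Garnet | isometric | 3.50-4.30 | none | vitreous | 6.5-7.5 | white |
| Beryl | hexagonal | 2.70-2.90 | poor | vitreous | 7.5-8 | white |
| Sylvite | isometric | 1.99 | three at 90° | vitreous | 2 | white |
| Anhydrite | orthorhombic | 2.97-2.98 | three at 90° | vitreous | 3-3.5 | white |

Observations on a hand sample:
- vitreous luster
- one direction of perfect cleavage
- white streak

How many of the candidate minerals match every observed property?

Vitreous luster excludes Muscovite, Malachite, Kaolinite, Talc, Serpentine, Goethite.
One direction of perfect cleavage — narrows the field to Topaz, Azurite, Kyanite, Gypsum.
White streak is inconsistent with Azurite.
Remaining candidates: Gypsum, Kyanite, Topaz.
That is 3 minerals.

3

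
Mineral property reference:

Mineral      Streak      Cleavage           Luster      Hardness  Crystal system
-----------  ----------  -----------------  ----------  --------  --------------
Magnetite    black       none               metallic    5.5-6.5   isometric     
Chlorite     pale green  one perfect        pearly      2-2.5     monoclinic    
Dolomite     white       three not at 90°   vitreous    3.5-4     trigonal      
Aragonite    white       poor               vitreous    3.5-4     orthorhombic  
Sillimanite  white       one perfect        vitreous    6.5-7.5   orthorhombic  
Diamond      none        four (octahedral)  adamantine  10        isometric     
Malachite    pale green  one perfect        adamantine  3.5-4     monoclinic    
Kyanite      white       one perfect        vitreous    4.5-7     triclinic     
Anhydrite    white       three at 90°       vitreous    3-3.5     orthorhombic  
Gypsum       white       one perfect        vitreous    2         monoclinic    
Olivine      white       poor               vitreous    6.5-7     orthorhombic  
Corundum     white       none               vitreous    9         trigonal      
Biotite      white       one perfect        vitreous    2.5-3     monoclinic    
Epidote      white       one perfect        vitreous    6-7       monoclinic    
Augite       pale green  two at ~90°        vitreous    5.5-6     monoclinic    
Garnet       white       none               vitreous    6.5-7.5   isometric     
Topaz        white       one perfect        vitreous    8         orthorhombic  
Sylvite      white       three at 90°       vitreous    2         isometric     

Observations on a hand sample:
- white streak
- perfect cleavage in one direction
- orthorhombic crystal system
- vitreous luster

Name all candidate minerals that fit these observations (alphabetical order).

Sillimanite, Topaz

White streak rules out Magnetite, Chlorite, Diamond, Malachite, Augite.
Perfect cleavage in one direction: narrows the field to Sillimanite, Kyanite, Gypsum, Biotite, Epidote, Topaz.
Orthorhombic crystal system: narrows the field to Sillimanite, Topaz.
Vitreous luster: all remaining candidates fit.
The minerals that satisfy all observations are Sillimanite, Topaz.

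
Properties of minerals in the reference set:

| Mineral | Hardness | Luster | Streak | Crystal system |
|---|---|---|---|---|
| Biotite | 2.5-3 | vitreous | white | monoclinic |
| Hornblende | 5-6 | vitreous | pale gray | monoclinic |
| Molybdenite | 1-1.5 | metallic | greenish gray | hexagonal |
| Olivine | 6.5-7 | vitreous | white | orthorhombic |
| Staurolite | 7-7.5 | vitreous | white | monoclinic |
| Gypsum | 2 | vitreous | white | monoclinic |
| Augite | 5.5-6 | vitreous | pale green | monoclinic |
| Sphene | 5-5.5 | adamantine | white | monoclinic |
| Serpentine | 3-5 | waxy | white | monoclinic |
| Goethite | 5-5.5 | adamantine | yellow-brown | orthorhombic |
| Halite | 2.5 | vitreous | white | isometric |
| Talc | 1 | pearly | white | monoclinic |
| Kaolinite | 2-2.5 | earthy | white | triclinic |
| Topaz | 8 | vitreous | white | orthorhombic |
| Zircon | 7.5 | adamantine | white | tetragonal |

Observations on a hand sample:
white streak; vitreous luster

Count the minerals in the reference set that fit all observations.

White streak rules out Hornblende, Molybdenite, Augite, Goethite.
Vitreous luster rules out Sphene, Serpentine, Talc, Kaolinite, Zircon.
Consistent with every observation: Biotite, Gypsum, Halite, Olivine, Staurolite, Topaz.
That is 6 minerals.

6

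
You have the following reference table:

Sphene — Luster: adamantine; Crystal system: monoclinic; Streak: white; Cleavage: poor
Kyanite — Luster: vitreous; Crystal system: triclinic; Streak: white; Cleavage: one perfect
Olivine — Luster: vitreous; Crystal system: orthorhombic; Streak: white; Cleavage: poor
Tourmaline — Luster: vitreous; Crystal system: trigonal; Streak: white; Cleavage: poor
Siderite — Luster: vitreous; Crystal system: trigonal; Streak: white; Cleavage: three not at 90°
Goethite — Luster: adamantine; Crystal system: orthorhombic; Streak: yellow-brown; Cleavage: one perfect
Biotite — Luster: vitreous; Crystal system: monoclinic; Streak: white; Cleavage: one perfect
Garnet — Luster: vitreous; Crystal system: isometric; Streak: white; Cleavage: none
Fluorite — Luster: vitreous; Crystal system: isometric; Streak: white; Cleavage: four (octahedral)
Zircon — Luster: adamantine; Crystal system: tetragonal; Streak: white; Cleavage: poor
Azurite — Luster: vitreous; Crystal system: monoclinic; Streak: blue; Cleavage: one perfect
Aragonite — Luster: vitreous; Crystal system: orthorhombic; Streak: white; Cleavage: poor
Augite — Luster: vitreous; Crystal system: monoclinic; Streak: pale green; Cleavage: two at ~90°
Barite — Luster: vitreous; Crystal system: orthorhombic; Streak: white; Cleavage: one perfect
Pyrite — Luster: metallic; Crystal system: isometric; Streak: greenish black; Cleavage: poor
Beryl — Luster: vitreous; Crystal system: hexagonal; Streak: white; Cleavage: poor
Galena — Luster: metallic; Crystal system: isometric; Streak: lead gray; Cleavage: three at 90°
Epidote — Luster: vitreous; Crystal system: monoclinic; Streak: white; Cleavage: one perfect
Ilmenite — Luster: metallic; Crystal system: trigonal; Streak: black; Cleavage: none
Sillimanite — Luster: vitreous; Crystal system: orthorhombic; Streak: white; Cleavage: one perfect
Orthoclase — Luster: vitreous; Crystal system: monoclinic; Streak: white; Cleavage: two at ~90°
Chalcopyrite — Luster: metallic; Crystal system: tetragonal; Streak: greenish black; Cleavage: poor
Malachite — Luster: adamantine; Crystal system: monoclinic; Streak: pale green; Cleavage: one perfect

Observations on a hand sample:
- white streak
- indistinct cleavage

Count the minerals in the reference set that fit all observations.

6

White streak — leaves Sphene, Kyanite, Olivine, Tourmaline, Siderite, Biotite, Garnet, Fluorite, Zircon, Aragonite, Barite, Beryl, Epidote, Sillimanite, Orthoclase.
Indistinct cleavage — leaves Sphene, Olivine, Tourmaline, Zircon, Aragonite, Beryl.
Remaining candidates: Aragonite, Beryl, Olivine, Sphene, Tourmaline, Zircon.
That is 6 minerals.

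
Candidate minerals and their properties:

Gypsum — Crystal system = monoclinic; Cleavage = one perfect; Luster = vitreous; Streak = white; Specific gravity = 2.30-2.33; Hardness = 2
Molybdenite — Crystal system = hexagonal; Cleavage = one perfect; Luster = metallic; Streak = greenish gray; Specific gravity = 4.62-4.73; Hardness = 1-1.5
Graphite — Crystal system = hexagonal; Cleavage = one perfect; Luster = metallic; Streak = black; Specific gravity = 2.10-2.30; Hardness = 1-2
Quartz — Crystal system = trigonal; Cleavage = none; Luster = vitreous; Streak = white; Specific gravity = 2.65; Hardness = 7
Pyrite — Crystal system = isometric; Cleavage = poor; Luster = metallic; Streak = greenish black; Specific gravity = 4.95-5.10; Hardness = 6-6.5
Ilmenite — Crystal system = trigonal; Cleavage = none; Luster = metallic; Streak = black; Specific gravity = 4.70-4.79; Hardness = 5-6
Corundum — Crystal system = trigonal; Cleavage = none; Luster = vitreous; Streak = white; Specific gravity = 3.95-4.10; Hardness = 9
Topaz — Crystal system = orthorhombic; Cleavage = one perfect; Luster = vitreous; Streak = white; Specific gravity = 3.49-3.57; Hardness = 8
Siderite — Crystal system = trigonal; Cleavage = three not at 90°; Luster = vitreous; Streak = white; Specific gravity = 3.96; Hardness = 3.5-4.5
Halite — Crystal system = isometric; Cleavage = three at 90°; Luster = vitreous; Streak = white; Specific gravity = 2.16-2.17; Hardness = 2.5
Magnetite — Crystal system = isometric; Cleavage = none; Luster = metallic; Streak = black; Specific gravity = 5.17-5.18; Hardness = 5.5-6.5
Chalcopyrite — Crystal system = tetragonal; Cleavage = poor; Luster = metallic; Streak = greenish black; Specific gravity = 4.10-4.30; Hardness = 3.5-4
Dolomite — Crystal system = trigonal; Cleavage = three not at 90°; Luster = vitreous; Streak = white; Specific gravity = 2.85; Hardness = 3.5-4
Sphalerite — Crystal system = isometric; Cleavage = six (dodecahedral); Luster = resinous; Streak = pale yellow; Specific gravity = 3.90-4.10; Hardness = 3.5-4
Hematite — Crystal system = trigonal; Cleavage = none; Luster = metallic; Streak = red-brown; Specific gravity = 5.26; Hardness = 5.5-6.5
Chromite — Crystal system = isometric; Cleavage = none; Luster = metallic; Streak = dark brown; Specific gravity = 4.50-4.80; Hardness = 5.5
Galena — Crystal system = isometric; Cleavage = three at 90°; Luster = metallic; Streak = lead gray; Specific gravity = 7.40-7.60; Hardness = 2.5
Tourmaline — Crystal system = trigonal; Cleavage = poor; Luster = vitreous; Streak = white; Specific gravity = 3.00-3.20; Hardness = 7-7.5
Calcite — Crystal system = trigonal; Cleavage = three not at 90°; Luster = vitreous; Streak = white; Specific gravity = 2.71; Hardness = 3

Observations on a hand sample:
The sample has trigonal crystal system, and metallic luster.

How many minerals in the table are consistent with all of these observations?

Trigonal crystal system: only Quartz, Ilmenite, Corundum, Siderite, Dolomite, Hematite, Tourmaline, Calcite remain.
Metallic luster: only Ilmenite, Hematite remain.
Remaining candidates: Hematite, Ilmenite.
That is 2 minerals.

2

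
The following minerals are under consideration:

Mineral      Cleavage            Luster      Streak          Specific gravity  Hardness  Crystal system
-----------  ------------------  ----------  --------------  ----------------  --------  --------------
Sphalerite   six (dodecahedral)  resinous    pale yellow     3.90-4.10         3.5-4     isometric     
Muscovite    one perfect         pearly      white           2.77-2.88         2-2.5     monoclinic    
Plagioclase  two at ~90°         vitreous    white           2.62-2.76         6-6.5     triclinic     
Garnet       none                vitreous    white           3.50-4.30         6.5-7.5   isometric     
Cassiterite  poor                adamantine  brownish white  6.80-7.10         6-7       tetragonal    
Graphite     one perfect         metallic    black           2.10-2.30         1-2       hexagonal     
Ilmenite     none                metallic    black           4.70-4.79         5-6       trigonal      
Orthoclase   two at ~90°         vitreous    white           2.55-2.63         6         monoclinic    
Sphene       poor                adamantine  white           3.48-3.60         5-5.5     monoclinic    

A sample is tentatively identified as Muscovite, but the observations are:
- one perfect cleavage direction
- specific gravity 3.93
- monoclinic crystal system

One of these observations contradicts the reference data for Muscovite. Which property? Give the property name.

specific gravity

One perfect cleavage direction: Muscovite has cleavage one perfect — consistent.
Specific gravity 3.93: Muscovite has SG 2.77-2.88 — outside the reference range.
Monoclinic crystal system: Muscovite has monoclinic system — consistent.
The specific gravity is the one property that does not fit.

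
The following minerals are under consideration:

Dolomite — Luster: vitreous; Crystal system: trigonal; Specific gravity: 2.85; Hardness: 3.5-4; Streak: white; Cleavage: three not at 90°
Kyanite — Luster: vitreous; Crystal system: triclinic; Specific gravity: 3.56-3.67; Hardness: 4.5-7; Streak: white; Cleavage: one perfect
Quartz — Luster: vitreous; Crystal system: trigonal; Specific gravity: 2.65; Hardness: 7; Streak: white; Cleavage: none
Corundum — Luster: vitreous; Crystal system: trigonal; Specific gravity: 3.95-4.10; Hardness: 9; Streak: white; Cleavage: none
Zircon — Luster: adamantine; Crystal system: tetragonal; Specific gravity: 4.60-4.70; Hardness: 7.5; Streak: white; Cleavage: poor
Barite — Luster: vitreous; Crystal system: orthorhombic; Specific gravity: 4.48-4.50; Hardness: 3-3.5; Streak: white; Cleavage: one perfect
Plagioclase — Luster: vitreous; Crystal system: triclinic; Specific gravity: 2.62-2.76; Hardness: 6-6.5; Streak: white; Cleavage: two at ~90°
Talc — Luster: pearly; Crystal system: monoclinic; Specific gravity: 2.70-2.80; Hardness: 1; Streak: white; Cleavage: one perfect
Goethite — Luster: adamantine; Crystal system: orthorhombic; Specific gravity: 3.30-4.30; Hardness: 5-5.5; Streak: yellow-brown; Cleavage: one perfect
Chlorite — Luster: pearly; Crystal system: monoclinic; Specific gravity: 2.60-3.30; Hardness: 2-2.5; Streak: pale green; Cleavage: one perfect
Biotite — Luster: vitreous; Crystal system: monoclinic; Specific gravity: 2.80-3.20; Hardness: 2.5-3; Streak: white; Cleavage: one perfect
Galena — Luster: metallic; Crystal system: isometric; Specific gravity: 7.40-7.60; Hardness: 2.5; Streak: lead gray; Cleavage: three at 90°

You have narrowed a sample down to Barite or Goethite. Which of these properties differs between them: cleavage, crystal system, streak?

streak

Cleavage: both one perfect — same for both.
Crystal system: both orthorhombic — same for both.
Streak: Barite white, Goethite yellow-brown — distinct.
Of the listed properties, streak is the one that separates them.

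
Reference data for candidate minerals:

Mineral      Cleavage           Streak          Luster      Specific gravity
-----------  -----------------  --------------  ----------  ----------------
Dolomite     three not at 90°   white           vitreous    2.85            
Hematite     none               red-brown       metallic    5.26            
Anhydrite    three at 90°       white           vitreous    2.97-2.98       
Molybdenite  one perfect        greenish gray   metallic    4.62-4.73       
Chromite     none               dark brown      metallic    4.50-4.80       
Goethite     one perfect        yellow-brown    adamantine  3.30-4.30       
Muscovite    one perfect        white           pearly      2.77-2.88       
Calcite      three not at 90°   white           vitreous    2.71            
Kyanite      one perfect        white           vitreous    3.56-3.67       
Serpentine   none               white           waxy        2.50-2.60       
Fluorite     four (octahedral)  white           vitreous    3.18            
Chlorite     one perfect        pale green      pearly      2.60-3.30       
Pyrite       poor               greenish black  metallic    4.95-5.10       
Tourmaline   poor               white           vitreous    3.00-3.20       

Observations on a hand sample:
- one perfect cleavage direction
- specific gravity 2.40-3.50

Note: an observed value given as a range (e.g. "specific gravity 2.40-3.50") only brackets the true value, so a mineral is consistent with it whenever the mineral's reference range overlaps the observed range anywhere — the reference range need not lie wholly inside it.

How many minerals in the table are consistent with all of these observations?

3

One perfect cleavage direction: only Molybdenite, Goethite, Muscovite, Kyanite, Chlorite remain.
Specific gravity 2.40-3.50 rules out Molybdenite, Kyanite.
The minerals that satisfy all observations are Chlorite, Goethite, Muscovite.
That is 3 minerals.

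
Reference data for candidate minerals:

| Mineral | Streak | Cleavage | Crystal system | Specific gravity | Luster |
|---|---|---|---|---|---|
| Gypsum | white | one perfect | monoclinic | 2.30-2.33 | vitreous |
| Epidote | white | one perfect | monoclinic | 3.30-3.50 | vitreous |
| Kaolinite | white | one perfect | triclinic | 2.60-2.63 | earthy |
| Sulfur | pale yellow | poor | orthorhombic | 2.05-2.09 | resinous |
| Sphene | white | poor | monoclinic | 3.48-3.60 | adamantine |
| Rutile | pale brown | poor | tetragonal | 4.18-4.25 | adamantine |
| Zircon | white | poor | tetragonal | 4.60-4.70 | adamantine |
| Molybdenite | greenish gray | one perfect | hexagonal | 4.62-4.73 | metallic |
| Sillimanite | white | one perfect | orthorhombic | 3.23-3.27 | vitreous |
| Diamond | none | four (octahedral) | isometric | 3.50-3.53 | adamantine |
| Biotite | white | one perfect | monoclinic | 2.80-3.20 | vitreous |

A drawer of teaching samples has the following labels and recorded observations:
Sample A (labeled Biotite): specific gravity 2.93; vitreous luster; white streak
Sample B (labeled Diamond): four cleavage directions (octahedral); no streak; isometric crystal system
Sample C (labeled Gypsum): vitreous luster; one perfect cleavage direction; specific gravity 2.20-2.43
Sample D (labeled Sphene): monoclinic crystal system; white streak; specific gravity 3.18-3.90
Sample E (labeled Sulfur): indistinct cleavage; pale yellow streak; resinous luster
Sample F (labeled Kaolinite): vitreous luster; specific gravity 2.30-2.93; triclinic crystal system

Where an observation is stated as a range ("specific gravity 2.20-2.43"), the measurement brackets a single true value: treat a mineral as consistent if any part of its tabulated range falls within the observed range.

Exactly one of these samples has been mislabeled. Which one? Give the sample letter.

Sample A: nothing contradicts Biotite.
Sample B: nothing contradicts Diamond.
Sample C: nothing contradicts Gypsum.
Sample D: nothing contradicts Sphene.
Sample E: nothing contradicts Sulfur.
Sample F: Kaolinite has earthy luster, but the record shows vitreous luster — this label is wrong.
Only sample F is inconsistent with its label.

F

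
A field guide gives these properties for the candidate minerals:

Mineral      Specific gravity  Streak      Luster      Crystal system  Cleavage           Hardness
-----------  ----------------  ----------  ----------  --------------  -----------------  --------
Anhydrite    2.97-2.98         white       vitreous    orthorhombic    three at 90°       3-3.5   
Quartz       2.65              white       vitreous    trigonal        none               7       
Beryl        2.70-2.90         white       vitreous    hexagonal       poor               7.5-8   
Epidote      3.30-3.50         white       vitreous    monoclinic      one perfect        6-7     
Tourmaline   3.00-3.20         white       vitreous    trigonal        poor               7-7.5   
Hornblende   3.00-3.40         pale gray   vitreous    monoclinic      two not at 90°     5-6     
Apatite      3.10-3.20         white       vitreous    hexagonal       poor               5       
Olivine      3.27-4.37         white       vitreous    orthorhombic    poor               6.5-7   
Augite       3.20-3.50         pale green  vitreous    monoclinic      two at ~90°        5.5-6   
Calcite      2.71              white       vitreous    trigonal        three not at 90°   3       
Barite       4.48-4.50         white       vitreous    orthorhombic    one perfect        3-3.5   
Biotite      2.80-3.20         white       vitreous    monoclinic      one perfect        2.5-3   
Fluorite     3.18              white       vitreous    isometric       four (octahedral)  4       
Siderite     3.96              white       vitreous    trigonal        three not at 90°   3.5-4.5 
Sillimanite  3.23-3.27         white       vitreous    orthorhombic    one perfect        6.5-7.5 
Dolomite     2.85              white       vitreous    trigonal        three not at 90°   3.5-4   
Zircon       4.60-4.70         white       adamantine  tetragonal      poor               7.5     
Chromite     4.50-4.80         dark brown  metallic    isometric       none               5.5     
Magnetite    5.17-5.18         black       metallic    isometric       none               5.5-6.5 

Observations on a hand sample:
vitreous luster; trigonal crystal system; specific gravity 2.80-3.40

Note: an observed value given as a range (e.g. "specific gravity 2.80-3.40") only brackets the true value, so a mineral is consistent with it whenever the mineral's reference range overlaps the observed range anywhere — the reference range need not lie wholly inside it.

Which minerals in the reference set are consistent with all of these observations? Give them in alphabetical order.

Vitreous luster rules out Zircon, Chromite, Magnetite.
Trigonal crystal system: Quartz, Tourmaline, Calcite, Siderite, Dolomite remain.
Specific gravity 2.80-3.40: narrows the field to Tourmaline, Dolomite.
Consistent with every observation: Dolomite, Tourmaline.

Dolomite, Tourmaline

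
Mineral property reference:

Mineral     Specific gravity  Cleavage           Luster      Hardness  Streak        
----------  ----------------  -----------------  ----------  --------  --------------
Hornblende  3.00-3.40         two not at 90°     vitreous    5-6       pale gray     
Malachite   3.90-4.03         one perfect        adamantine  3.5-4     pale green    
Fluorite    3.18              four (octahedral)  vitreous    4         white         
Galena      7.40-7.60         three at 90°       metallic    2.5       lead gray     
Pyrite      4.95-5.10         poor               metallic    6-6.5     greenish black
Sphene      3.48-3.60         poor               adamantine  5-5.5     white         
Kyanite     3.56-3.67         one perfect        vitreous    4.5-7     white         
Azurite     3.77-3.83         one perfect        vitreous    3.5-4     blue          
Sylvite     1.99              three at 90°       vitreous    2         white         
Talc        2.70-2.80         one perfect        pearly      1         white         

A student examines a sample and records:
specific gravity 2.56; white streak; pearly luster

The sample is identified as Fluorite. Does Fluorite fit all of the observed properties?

Inconsistent

Specific gravity 2.56 — Fluorite has SG 3.18; which does not match.
White streak — matches Fluorite (white streak).
Pearly luster — Fluorite has vitreous luster; which does not match.
2 of the observed properties are inconsistent with Fluorite.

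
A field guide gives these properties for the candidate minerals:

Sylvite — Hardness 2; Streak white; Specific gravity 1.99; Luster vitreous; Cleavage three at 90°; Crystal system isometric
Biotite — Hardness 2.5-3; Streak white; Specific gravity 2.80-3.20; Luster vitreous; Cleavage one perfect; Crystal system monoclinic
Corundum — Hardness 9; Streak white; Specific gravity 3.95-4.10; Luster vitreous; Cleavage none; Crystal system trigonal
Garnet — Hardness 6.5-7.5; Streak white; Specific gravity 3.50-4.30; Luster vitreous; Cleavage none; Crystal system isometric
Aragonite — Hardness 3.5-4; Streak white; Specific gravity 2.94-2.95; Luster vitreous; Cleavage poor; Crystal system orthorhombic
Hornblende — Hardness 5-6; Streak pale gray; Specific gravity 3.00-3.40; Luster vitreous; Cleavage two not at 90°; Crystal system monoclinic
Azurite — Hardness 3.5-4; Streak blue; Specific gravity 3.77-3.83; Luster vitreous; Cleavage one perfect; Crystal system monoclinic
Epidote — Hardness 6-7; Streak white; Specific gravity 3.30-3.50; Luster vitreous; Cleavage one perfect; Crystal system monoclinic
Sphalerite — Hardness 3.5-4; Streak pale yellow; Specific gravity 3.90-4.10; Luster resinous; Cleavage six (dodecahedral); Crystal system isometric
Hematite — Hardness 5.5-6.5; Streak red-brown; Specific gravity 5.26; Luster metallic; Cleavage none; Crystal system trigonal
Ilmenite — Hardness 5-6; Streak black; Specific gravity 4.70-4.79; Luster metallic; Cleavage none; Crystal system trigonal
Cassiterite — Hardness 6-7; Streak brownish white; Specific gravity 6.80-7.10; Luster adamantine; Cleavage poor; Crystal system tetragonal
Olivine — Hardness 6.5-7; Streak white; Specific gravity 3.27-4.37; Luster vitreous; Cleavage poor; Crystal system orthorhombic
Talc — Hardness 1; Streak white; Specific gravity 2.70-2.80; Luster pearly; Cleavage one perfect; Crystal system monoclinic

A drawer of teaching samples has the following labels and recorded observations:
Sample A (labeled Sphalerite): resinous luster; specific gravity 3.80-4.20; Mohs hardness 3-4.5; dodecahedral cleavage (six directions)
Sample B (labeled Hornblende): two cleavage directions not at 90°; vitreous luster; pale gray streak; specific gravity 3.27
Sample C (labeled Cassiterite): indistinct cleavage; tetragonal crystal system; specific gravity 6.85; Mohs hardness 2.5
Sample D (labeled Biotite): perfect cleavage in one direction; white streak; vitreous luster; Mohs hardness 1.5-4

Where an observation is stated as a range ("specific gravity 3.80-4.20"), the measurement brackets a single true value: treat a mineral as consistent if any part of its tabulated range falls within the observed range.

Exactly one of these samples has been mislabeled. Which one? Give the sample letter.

Sample A: nothing contradicts Sphalerite.
Sample B: nothing contradicts Hornblende.
Sample C: Cassiterite has hardness 6-7, but the record shows Mohs hardness 2.5 — this label is wrong.
Sample D: nothing contradicts Biotite.
The mislabeled specimen is C.

C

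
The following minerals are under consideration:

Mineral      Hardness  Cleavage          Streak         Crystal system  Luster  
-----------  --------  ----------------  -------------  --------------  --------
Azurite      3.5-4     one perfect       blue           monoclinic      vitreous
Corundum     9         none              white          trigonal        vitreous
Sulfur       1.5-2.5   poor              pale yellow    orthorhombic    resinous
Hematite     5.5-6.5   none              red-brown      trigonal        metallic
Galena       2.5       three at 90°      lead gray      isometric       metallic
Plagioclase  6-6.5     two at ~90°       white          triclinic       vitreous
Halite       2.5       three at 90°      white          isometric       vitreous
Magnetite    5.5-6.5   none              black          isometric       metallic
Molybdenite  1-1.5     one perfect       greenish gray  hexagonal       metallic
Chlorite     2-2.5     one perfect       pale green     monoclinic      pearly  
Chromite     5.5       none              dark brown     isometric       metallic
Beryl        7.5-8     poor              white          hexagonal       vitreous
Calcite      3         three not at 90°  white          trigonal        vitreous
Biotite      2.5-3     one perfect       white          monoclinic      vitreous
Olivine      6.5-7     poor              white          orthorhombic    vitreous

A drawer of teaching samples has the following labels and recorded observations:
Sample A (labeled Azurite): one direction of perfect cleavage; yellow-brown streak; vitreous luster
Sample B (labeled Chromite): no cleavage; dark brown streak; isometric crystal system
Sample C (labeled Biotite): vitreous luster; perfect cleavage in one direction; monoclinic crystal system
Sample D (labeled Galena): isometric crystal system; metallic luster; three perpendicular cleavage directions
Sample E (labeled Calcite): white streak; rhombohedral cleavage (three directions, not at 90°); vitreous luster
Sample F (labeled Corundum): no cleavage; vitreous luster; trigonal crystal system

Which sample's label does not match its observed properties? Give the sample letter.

Sample A: yellow-brown streak is outside the reference for Azurite (blue streak) — mislabeled.
Sample B: observations are consistent with Chromite.
Sample C: observations are consistent with Biotite.
Sample D: observations are consistent with Galena.
Sample E: observations are consistent with Calcite.
Sample F: observations are consistent with Corundum.
Sample A is the mislabeled one.

A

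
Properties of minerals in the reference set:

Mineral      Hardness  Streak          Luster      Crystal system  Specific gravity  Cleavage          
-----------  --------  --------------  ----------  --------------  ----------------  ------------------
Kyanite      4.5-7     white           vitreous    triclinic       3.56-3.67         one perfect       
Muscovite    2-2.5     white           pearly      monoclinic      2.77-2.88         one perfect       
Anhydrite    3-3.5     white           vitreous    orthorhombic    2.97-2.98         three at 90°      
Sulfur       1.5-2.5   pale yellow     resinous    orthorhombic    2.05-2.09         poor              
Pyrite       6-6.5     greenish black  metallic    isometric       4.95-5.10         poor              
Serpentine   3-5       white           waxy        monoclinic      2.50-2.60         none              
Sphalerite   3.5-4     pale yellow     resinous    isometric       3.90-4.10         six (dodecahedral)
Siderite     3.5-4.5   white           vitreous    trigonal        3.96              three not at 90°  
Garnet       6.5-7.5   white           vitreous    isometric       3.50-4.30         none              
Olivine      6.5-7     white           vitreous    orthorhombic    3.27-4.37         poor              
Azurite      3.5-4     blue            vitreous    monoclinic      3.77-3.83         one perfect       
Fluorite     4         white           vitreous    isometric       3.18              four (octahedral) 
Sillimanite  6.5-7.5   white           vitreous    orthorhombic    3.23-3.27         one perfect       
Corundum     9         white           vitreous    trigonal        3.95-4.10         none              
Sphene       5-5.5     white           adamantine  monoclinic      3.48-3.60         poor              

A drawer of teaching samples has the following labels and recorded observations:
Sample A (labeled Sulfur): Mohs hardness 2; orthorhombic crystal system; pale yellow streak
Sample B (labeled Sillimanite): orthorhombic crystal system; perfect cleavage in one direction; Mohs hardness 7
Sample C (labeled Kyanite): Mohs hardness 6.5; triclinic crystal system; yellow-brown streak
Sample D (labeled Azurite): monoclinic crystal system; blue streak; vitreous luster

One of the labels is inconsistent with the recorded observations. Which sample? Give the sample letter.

C

Sample A: observations are consistent with Sulfur.
Sample B: observations are consistent with Sillimanite.
Sample C: yellow-brown streak is outside the reference for Kyanite (white streak) — mislabeled.
Sample D: observations are consistent with Azurite.
Only sample C is inconsistent with its label.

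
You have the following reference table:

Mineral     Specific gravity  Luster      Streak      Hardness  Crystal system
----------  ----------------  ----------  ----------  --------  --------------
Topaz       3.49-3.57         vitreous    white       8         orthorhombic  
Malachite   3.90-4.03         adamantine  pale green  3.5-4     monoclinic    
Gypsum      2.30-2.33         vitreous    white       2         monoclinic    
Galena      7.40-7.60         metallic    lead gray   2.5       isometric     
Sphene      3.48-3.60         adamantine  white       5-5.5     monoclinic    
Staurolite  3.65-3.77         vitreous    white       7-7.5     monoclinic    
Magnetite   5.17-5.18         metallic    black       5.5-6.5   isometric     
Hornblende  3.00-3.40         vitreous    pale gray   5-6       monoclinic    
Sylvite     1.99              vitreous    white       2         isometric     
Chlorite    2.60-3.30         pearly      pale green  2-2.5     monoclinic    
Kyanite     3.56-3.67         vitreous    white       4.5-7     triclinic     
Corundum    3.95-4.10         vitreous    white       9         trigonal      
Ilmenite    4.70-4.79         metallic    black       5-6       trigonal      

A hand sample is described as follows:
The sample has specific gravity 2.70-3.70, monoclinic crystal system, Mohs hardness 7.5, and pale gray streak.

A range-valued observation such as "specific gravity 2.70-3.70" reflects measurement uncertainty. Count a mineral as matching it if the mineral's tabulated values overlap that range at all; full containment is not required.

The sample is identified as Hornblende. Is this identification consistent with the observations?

Specific gravity 2.70-3.70 — fits Hornblende (SG 3.00-3.40).
Monoclinic crystal system — fits Hornblende (monoclinic system).
Mohs hardness 7.5 — Hornblende has hardness 5-6; which does not match.
Pale gray streak — fits Hornblende (pale gray streak).
Hardness alone is enough to reject Hornblende.

No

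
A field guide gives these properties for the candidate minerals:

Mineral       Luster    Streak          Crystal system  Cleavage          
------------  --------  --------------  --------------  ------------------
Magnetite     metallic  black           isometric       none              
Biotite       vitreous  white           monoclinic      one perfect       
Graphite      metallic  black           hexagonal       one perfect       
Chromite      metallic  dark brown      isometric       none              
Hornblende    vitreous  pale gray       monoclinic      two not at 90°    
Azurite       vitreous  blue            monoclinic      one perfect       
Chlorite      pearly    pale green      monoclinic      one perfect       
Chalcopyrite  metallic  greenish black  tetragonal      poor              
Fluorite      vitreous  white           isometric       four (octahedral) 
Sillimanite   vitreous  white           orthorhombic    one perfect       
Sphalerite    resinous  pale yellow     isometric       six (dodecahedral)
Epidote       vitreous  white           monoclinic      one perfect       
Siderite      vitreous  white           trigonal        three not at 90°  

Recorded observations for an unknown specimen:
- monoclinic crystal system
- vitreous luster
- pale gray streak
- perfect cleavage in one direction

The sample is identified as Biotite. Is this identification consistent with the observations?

Monoclinic crystal system — consistent with Biotite (monoclinic system).
Vitreous luster — consistent with Biotite (vitreous luster).
Pale gray streak — Biotite has white streak; which does not match.
Perfect cleavage in one direction — consistent with Biotite (cleavage one perfect).
Biotite is excluded by the streak.

No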